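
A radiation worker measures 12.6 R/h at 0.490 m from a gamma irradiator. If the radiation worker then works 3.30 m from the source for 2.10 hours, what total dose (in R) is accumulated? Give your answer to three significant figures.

0.583 R

Applying the 1/r² law, rate at 3.30 m:
(0.490/3.30)² = 0.02205, so 12.6 × 0.02205 = 0.2778 R/h.
Dose = rate × time = 0.2778 R/h × 2.100 h = 0.5834 R.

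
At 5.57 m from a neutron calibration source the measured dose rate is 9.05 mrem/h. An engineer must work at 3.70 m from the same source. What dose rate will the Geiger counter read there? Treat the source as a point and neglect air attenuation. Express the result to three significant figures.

Intensity scales as (d₁/d₂)², so scaling from 5.57 m to 3.70 m:
(5.57/3.70)² = 2.266, so 9.05 × 2.266 = 20.51 mrem/h.

20.5 mrem/h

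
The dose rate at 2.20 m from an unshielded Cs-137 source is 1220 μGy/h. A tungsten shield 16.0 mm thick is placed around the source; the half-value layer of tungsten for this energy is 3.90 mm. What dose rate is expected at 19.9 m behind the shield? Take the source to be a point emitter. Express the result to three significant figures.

Distance alone: (2.20/19.9)² = 0.01222, so 1220 × 0.01222 = 14.91 μGy/h.
Shield: 16.0/3.90 = 4.103 half-value layers → attenuation 2^(−4.103) = 0.05819.
Combined: 14.91 × 0.05819 = 0.8676 μGy/h.

0.868 μGy/h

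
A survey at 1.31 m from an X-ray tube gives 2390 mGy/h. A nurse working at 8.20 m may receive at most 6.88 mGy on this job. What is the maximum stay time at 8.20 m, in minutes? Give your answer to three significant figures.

Since intensity falls as 1/r², rate at 8.20 m:
(1.31/8.20)² = 0.02552, so 2390 × 0.02552 = 60.99 mGy/h.
Stay time = 6.88 mGy ÷ 60.99 mGy/h = 0.1128 h = 6.768 min.

6.77 min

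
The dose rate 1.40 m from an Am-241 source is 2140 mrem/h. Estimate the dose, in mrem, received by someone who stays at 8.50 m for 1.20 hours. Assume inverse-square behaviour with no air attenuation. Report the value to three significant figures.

69.7 mrem

Applying the 1/r² law, rate at 8.50 m:
2140 × (1.40/8.50)² = 2140 × 0.02713 = 58.06 mrem/h.
Dose = rate × time = 58.06 mrem/h × 1.200 h = 69.67 mrem.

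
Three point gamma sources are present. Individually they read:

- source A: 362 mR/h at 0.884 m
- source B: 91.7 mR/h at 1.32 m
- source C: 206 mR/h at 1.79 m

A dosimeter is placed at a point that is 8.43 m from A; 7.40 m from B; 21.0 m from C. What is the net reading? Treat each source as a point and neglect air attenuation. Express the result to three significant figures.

8.40 mR/h

Each source contributes Iᵢ·(dᵢ/rᵢ)²; contributions add.
A: 362 × (0.884/8.43)² = 3.981 mR/h
B: 91.7 × (1.32/7.40)² = 2.918 mR/h
C: 206 × (1.79/21.0)² = 1.497 mR/h
Total = 3.981 + 2.918 + 1.497 = 8.396 mR/h.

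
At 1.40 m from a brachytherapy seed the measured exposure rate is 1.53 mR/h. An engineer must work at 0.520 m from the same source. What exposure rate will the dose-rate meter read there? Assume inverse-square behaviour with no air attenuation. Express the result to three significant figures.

By the inverse-square law, scaling from 1.40 m to 0.520 m:
1.53 × (1.40/0.520)² = 1.53 × 7.249 = 11.09 mR/h.

11.1 mR/h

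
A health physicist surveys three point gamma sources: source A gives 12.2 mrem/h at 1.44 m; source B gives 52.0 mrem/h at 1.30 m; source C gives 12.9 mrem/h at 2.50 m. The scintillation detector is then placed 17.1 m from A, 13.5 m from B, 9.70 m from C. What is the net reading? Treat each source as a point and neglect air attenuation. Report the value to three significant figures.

By superposition, sum each source's inverse-square contribution:
A: 12.2 × (1.44/17.1)² = 0.08652 mrem/h
B: 52.0 × (1.30/13.5)² = 0.4822 mrem/h
C: 12.9 × (2.50/9.70)² = 0.8569 mrem/h
Total = 0.08652 + 0.4822 + 0.8569 = 1.426 mrem/h.

1.43 mrem/h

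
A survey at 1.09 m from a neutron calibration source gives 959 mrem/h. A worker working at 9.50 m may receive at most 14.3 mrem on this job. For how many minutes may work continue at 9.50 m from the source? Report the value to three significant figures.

Using I₁d₁² = I₂d₂², rate at 9.50 m:
959 × (1.09/9.50)² = 959 × 0.01316 = 12.62 mrem/h.
Stay time = 14.3 mrem ÷ 12.62 mrem/h = 1.133 h = 67.98 min.

68.0 min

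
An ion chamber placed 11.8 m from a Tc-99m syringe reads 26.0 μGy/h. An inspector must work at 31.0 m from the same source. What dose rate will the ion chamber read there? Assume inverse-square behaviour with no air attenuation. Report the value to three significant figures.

3.77 μGy/h

Applying the 1/r² law, scaling from 11.8 m to 31.0 m:
(11.8/31.0)² = 0.1449, so 26.0 × 0.1449 = 3.767 μGy/h.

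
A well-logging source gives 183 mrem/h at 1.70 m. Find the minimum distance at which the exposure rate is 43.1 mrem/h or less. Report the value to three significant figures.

3.50 m

By the inverse-square law, d₂ = d₁·√(I₁/I₂).
I₁/I₂ = 183/43.1 = 4.246, so d₂ = 1.70 × √4.246 = 3.503 m.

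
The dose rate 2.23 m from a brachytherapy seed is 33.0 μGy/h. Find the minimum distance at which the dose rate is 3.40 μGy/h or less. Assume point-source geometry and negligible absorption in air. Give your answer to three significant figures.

6.95 m

Since intensity falls as 1/r², d₂ = d₁·√(I₁/I₂).
I₁/I₂ = 33.0/3.40 = 9.706, so d₂ = 2.23 × √9.706 = 6.947 m.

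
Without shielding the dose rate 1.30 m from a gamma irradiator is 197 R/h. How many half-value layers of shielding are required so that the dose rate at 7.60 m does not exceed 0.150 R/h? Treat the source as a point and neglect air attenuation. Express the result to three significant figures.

5.26 half-value layers

At 7.60 m, distance alone gives 197 × (1.30/7.60)² = 197 × 0.02926 = 5.764 R/h.
Further attenuation needed: 5.764/0.150 = 38.43.
n = log₂(38.43) = 5.264 half-value layers.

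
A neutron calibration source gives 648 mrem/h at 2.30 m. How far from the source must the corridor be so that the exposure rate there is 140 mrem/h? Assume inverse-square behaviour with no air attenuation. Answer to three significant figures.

Since intensity falls as 1/r², d₂ = d₁·√(I₁/I₂).
I₁/I₂ = 648/140 = 4.629, so d₂ = 2.30 × √4.629 = 4.948 m.

4.95 m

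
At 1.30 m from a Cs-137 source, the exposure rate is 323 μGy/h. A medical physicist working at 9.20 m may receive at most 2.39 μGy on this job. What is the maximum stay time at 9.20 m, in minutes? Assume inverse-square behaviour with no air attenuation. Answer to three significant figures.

22.2 min

Applying the 1/r² law, rate at 9.20 m:
(1.30/9.20)² = 0.01997, so 323 × 0.01997 = 6.450 μGy/h.
Stay time = 2.39 μGy ÷ 6.450 μGy/h = 0.3705 h = 22.23 min.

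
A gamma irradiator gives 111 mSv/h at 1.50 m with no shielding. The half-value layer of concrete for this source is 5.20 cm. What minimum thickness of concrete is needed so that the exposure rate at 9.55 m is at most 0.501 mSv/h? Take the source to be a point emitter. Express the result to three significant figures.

12.7 cm

At 9.55 m, distance alone gives 111 × (1.50/9.55)² = 111 × 0.02467 = 2.738 mSv/h.
Further attenuation needed: 2.738/0.501 = 5.465.
n = log₂(5.465) = 2.450 half-value layers.
Thickness = 2.450 × 5.20 cm = 12.74 cm.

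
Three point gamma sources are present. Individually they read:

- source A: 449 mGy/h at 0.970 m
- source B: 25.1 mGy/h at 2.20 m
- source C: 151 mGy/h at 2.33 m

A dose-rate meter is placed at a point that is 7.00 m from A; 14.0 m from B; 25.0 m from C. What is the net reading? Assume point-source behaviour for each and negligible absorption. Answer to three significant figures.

10.6 mGy/h

Each source contributes Iᵢ·(dᵢ/rᵢ)²; contributions add.
A: 449 × (0.970/7.00)² = 8.622 mGy/h
B: 25.1 × (2.20/14.0)² = 0.6198 mGy/h
C: 151 × (2.33/25.0)² = 1.312 mGy/h
Total = 8.622 + 0.6198 + 1.312 = 10.55 mGy/h.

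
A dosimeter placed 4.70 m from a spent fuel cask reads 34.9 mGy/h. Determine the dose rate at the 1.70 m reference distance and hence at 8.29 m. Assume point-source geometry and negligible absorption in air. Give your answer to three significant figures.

Intensity scales as (d₁/d₂)², so
At 1.70 m: (4.70/1.70)² = 7.644, so 34.9 × 7.644 = 266.8 mGy/h
At 8.29 m: (1.70/8.29)² = 0.04205, so 266.8 × 0.04205 = 11.22 mGy/h.

267 mGy/h; 11.2 mGy/h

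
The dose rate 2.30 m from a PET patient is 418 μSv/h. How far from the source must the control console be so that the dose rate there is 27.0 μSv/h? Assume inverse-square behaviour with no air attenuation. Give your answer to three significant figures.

9.05 m

Since intensity falls as 1/r², d₂ = d₁·√(I₁/I₂).
I₁/I₂ = 418/27.0 = 15.48, so d₂ = 2.30 × √15.48 = 9.049 m.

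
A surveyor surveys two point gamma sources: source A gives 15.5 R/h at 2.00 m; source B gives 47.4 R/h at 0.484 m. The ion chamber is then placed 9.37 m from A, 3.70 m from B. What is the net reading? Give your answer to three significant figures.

1.52 R/h

Each source contributes Iᵢ·(dᵢ/rᵢ)²; contributions add.
A: 15.5 × (2.00/9.37)² = 0.7062 R/h
B: 47.4 × (0.484/3.70)² = 0.8111 R/h
Total = 0.7062 + 0.8111 = 1.517 R/h.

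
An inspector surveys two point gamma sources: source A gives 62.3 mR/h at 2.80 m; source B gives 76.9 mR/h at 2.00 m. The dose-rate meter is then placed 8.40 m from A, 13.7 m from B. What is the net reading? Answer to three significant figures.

Each source contributes Iᵢ·(dᵢ/rᵢ)²; contributions add.
A: 62.3 × (2.80/8.40)² = 6.922 mR/h
B: 76.9 × (2.00/13.7)² = 1.639 mR/h
Total = 6.922 + 1.639 = 8.561 mR/h.

8.56 mR/h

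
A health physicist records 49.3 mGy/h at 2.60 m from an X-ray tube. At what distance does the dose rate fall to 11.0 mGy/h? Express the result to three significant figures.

5.50 m

Since intensity falls as 1/r², d₂ = d₁·√(I₁/I₂).
I₁/I₂ = 49.3/11.0 = 4.482, so d₂ = 2.60 × √4.482 = 5.504 m.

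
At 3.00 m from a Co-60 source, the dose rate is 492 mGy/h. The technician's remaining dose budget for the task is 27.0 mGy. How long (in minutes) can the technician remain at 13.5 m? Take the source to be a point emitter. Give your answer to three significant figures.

66.7 min

Applying the 1/r² law, rate at 13.5 m:
(3.00/13.5)² = 0.04938, so 492 × 0.04938 = 24.29 mGy/h.
Stay time = 27.0 mGy ÷ 24.29 mGy/h = 1.112 h = 66.72 min.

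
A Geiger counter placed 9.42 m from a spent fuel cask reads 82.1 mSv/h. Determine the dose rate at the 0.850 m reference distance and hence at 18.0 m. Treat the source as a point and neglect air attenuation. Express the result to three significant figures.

By the inverse-square law,
At 0.850 m: (9.42/0.850)² = 122.8, so 82.1 × 122.8 = 10080 mSv/h
At 18.0 m: (0.850/18.0)² = 0.002230, so 10080 × 0.002230 = 22.48 mSv/h.

10100 mSv/h; 22.5 mSv/h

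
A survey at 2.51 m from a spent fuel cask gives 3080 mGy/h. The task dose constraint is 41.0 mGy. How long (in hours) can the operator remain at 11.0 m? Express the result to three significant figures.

By the inverse-square law, rate at 11.0 m:
3080 × (2.51/11.0)² = 3080 × 0.05207 = 160.4 mGy/h.
Stay time = 41.0 mGy ÷ 160.4 mGy/h = 0.2556 h.

0.256 h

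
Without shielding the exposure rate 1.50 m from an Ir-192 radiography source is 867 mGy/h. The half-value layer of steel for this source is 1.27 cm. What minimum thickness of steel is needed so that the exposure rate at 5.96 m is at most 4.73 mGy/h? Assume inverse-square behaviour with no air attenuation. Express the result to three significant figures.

4.49 cm

At 5.96 m, distance alone gives 867 × (1.50/5.96)² = 867 × 0.06334 = 54.92 mGy/h.
Further attenuation needed: 54.92/4.73 = 11.61.
n = log₂(11.61) = 3.537 half-value layers.
Thickness = 3.537 × 1.27 cm = 4.492 cm.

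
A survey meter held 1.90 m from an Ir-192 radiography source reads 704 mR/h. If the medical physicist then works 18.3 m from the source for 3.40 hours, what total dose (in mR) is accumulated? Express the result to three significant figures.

25.8 mR

Using I₁d₁² = I₂d₂², rate at 18.3 m:
704 × (1.90/18.3)² = 704 × 0.01078 = 7.589 mR/h.
Dose = rate × time = 7.589 mR/h × 3.400 h = 25.80 mR.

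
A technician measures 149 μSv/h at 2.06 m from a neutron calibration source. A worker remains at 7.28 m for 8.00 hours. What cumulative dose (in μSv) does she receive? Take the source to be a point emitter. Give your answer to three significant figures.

Intensity scales as (d₁/d₂)², so rate at 7.28 m:
149 × (2.06/7.28)² = 149 × 0.08007 = 11.93 μSv/h.
Dose = rate × time = 11.93 μSv/h × 8.000 h = 95.44 μSv.

95.4 μSv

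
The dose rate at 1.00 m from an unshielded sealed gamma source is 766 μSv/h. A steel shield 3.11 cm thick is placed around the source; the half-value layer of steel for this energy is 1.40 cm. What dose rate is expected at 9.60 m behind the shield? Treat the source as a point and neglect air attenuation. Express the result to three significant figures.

1.78 μSv/h

Distance alone: 766 × (1.00/9.60)² = 766 × 0.01085 = 8.311 μSv/h.
Shield: 3.11/1.40 = 2.221 half-value layers → attenuation 2^(−2.221) = 0.2145.
Combined: 8.311 × 0.2145 = 1.783 μSv/h.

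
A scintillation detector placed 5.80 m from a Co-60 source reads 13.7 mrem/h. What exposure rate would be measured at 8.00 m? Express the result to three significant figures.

Since intensity falls as 1/r², scaling from 5.80 m to 8.00 m:
(5.80/8.00)² = 0.5256, so 13.7 × 0.5256 = 7.201 mrem/h.

7.20 mrem/h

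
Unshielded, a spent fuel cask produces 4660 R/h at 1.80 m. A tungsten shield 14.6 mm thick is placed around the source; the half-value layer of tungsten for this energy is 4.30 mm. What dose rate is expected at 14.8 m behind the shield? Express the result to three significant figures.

Distance alone: 4660 × (1.80/14.8)² = 4660 × 0.01479 = 68.92 R/h.
Shield: 14.6/4.30 = 3.395 half-value layers → attenuation 2^(−3.395) = 0.09506.
Combined: 68.92 × 0.09506 = 6.552 R/h.

6.55 R/h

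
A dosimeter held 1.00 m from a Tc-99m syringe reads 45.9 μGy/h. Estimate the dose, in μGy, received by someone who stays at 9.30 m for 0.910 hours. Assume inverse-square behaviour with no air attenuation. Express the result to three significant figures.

Intensity scales as (d₁/d₂)², so rate at 9.30 m:
45.9 × (1.00/9.30)² = 45.9 × 0.01156 = 0.5306 μGy/h.
Dose = rate × time = 0.5306 μGy/h × 0.9100 h = 0.4828 μGy.

0.483 μGy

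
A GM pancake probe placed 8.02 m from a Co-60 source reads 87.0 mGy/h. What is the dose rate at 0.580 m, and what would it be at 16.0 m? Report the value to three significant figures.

Using I₁d₁² = I₂d₂²,
At 0.580 m: 87.0 × (8.02/0.580)² = 87.0 × 191.2 = 16630 mGy/h
At 16.0 m: (0.580/16.0)² = 0.001314, so 16630 × 0.001314 = 21.85 mGy/h.

16600 mGy/h; 21.9 mGy/h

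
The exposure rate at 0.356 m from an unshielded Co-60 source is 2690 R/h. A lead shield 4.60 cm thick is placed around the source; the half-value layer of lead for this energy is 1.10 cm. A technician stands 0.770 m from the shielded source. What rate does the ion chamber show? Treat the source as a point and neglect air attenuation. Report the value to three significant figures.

Distance alone: (0.356/0.770)² = 0.2138, so 2690 × 0.2138 = 575.1 R/h.
Shield: 4.60/1.10 = 4.182 half-value layers → attenuation 2^(−4.182) = 0.05509.
Combined: 575.1 × 0.05509 = 31.68 R/h.

31.7 R/h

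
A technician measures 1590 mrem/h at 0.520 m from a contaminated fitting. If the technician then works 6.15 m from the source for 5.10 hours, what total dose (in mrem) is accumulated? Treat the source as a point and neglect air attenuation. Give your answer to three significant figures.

Since intensity falls as 1/r², rate at 6.15 m:
1590 × (0.520/6.15)² = 1590 × 0.007149 = 11.37 mrem/h.
Dose = rate × time = 11.37 mrem/h × 5.100 h = 57.99 mrem.

58.0 mrem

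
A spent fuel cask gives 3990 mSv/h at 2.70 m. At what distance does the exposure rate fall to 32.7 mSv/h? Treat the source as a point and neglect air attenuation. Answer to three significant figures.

Intensity scales as (d₁/d₂)², so d₂ = d₁·√(I₁/I₂).
I₁/I₂ = 3990/32.7 = 122.0, so d₂ = 2.70 × √122.0 = 29.82 m.

29.8 m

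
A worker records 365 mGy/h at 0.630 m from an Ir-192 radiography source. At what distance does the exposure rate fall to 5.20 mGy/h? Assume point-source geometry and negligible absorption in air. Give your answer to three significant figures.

Using I₁d₁² = I₂d₂², d₂ = d₁·√(I₁/I₂).
I₁/I₂ = 365/5.20 = 70.19, so d₂ = 0.630 × √70.19 = 5.278 m.

5.28 m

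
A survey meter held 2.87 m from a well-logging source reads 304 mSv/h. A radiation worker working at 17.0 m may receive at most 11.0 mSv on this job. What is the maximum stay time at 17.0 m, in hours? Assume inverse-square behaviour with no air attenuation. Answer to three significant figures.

By the inverse-square law, rate at 17.0 m:
304 × (2.87/17.0)² = 304 × 0.02850 = 8.664 mSv/h.
Stay time = 11.0 mSv ÷ 8.664 mSv/h = 1.270 h.

1.27 h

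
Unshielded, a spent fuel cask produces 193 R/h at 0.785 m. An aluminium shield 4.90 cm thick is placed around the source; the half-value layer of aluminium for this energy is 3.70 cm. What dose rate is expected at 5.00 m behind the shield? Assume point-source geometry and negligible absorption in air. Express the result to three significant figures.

Distance alone: (0.785/5.00)² = 0.02465, so 193 × 0.02465 = 4.757 R/h.
Shield: 4.90/3.70 = 1.324 half-value layers → attenuation 2^(−1.324) = 0.3994.
Combined: 4.757 × 0.3994 = 1.900 R/h.

1.90 R/h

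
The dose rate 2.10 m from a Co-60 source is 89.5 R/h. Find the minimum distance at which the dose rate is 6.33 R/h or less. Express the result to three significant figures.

Since intensity falls as 1/r², d₂ = d₁·√(I₁/I₂).
I₁/I₂ = 89.5/6.33 = 14.14, so d₂ = 2.10 × √14.14 = 7.897 m.

7.90 m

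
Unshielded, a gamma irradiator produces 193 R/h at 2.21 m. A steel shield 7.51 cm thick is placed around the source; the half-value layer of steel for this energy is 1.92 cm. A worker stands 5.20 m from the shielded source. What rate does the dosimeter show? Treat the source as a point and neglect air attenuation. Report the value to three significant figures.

2.32 R/h

Distance alone: (2.21/5.20)² = 0.1806, so 193 × 0.1806 = 34.86 R/h.
Shield: 7.51/1.92 = 3.911 half-value layers → attenuation 2^(−3.911) = 0.06648.
Combined: 34.86 × 0.06648 = 2.317 R/h.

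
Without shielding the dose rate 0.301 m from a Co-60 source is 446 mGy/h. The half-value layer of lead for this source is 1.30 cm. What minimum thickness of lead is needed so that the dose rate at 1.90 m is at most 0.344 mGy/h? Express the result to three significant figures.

At 1.90 m, distance alone gives (0.301/1.90)² = 0.02510, so 446 × 0.02510 = 11.19 mGy/h.
Further attenuation needed: 11.19/0.344 = 32.53.
n = log₂(32.53) = 5.024 half-value layers.
Thickness = 5.024 × 1.30 cm = 6.531 cm.

6.53 cm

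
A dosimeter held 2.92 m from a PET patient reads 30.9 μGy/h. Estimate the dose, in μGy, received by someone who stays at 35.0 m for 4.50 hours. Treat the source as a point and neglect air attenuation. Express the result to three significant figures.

0.968 μGy

Using I₁d₁² = I₂d₂², rate at 35.0 m:
(2.92/35.0)² = 0.006960, so 30.9 × 0.006960 = 0.2151 μGy/h.
Dose = rate × time = 0.2151 μGy/h × 4.500 h = 0.9680 μGy.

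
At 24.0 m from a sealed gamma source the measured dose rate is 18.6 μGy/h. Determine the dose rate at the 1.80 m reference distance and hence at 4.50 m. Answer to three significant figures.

3310 μGy/h; 529 μGy/h

Intensity scales as (d₁/d₂)², so
At 1.80 m: (24.0/1.80)² = 177.8, so 18.6 × 177.8 = 3307 μGy/h
At 4.50 m: 3307 × (1.80/4.50)² = 3307 × 0.1600 = 529.1 μGy/h.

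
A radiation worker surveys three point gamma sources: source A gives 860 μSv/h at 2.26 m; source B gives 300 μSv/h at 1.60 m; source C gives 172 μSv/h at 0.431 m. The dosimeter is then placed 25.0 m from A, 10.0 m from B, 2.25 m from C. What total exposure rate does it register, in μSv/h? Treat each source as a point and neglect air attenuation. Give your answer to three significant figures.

By superposition, sum each source's inverse-square contribution:
A: 860 × (2.26/25.0)² = 7.028 μSv/h
B: 300 × (1.60/10.0)² = 7.680 μSv/h
C: 172 × (0.431/2.25)² = 6.311 μSv/h
Total = 7.028 + 7.680 + 6.311 = 21.02 μSv/h.

21.0 μSv/h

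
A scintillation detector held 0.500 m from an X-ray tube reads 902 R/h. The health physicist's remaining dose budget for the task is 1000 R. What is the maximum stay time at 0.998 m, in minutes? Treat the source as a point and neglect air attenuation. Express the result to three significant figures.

265 min

Using I₁d₁² = I₂d₂², rate at 0.998 m:
902 × (0.500/0.998)² = 902 × 0.2510 = 226.4 R/h.
Stay time = 1000 R ÷ 226.4 R/h = 4.417 h = 265.0 min.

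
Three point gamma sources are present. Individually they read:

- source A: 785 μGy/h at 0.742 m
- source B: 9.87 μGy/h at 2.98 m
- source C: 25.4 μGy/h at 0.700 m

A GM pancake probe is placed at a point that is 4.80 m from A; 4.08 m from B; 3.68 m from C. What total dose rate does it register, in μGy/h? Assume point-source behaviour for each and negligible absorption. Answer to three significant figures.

By superposition, sum each source's inverse-square contribution:
A: 785 × (0.742/4.80)² = 18.76 μGy/h
B: 9.87 × (2.98/4.08)² = 5.265 μGy/h
C: 25.4 × (0.700/3.68)² = 0.9190 μGy/h
Total = 18.76 + 5.265 + 0.9190 = 24.94 μGy/h.

24.9 μGy/h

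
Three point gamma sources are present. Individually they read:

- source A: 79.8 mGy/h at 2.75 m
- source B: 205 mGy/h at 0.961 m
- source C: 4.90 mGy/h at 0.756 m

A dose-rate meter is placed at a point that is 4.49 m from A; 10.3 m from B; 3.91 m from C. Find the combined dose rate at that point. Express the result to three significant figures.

By superposition, sum each source's inverse-square contribution:
A: 79.8 × (2.75/4.49)² = 29.93 mGy/h
B: 205 × (0.961/10.3)² = 1.785 mGy/h
C: 4.90 × (0.756/3.91)² = 0.1832 mGy/h
Total = 29.93 + 1.785 + 0.1832 = 31.90 mGy/h.

31.9 mGy/h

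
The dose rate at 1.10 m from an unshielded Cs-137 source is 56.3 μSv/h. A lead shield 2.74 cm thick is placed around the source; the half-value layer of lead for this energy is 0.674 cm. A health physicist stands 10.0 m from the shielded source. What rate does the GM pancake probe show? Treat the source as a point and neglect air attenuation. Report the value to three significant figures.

0.0407 μSv/h

Distance alone: 56.3 × (1.10/10.0)² = 56.3 × 0.01210 = 0.6812 μSv/h.
Shield: 2.74/0.674 = 4.065 half-value layers → attenuation 2^(−4.065) = 0.05975.
Combined: 0.6812 × 0.05975 = 0.04070 μSv/h.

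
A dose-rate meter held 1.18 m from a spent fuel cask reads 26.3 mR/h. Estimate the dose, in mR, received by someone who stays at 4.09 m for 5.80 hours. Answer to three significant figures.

By the inverse-square law, rate at 4.09 m:
26.3 × (1.18/4.09)² = 26.3 × 0.08324 = 2.189 mR/h.
Dose = rate × time = 2.189 mR/h × 5.800 h = 12.70 mR.

12.7 mR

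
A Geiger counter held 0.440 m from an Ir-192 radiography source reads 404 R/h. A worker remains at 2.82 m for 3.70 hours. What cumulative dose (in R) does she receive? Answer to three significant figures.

36.4 R

Using I₁d₁² = I₂d₂², rate at 2.82 m:
404 × (0.440/2.82)² = 404 × 0.02434 = 9.833 R/h.
Dose = rate × time = 9.833 R/h × 3.700 h = 36.38 R.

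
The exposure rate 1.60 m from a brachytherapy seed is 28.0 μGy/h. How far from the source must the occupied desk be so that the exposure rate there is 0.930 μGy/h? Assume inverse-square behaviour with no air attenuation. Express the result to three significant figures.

Applying the 1/r² law, d₂ = d₁·√(I₁/I₂).
I₁/I₂ = 28.0/0.930 = 30.11, so d₂ = 1.60 × √30.11 = 8.780 m.

8.78 m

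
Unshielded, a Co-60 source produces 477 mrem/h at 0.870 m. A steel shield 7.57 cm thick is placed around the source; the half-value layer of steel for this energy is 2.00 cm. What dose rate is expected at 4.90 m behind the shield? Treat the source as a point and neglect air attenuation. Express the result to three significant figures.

1.09 mrem/h

Distance alone: (0.870/4.90)² = 0.03152, so 477 × 0.03152 = 15.04 mrem/h.
Shield: 7.57/2.00 = 3.785 half-value layers → attenuation 2^(−3.785) = 0.07254.
Combined: 15.04 × 0.07254 = 1.091 mrem/h.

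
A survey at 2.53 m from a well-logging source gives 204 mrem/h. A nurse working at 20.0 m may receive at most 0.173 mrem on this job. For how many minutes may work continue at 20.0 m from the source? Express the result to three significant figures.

3.18 min

By the inverse-square law, rate at 20.0 m:
(2.53/20.0)² = 0.01600, so 204 × 0.01600 = 3.264 mrem/h.
Stay time = 0.173 mrem ÷ 3.264 mrem/h = 0.05300 h = 3.180 min.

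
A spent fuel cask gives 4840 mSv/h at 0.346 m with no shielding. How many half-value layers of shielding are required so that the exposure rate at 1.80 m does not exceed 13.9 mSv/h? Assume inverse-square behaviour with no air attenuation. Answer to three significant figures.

At 1.80 m, distance alone gives (0.346/1.80)² = 0.03695, so 4840 × 0.03695 = 178.8 mSv/h.
Further attenuation needed: 178.8/13.9 = 12.86.
n = log₂(12.86) = 3.685 half-value layers.

3.69 half-value layers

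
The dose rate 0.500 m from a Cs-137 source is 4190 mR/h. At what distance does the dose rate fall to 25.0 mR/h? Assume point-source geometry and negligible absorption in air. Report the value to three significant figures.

Applying the 1/r² law, d₂ = d₁·√(I₁/I₂).
I₁/I₂ = 4190/25.0 = 167.6, so d₂ = 0.500 × √167.6 = 6.473 m.

6.47 m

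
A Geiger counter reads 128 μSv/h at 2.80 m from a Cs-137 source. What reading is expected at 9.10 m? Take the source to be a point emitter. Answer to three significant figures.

12.1 μSv/h

By the inverse-square law, the rate at 9.10 m is
(2.80/9.10)² = 0.09467, so 128 × 0.09467 = 12.12 μSv/h.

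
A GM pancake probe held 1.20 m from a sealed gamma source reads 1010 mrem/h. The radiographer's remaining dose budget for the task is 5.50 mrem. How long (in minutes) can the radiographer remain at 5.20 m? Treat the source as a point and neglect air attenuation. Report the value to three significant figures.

By the inverse-square law, rate at 5.20 m:
1010 × (1.20/5.20)² = 1010 × 0.05325 = 53.78 mrem/h.
Stay time = 5.50 mrem ÷ 53.78 mrem/h = 0.1023 h = 6.138 min.

6.14 min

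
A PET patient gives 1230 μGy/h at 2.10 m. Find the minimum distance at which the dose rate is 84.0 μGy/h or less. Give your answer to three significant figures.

8.04 m

Applying the 1/r² law, d₂ = d₁·√(I₁/I₂).
I₁/I₂ = 1230/84.0 = 14.64, so d₂ = 2.10 × √14.64 = 8.035 m.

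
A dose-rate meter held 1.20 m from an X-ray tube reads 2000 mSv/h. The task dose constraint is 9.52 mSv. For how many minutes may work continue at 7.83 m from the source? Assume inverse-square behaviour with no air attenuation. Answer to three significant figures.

12.2 min

Intensity scales as (d₁/d₂)², so rate at 7.83 m:
2000 × (1.20/7.83)² = 2000 × 0.02349 = 46.98 mSv/h.
Stay time = 9.52 mSv ÷ 46.98 mSv/h = 0.2026 h = 12.16 min.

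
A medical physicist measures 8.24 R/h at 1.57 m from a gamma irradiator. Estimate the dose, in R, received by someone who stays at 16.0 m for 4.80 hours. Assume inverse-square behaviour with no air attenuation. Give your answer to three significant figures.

Since intensity falls as 1/r², rate at 16.0 m:
8.24 × (1.57/16.0)² = 8.24 × 0.009629 = 0.07934 R/h.
Dose = rate × time = 0.07934 R/h × 4.800 h = 0.3808 R.

0.381 R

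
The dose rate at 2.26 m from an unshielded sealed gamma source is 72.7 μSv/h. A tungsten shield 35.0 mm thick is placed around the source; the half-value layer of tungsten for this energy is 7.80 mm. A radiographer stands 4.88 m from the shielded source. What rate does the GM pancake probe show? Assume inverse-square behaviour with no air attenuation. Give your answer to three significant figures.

0.695 μSv/h

Distance alone: (2.26/4.88)² = 0.2145, so 72.7 × 0.2145 = 15.59 μSv/h.
Shield: 35.0/7.80 = 4.487 half-value layers → attenuation 2^(−4.487) = 0.04459.
Combined: 15.59 × 0.04459 = 0.6952 μSv/h.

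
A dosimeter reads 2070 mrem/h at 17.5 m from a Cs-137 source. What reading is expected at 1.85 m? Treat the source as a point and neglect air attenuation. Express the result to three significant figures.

185000 mrem/h

Using I₁d₁² = I₂d₂², the rate at 1.85 m is
2070 × (17.5/1.85)² = 2070 × 89.48 = 185200 mrem/h.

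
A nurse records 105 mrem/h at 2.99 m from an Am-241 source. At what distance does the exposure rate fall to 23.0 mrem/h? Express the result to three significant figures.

6.39 m

Applying the 1/r² law, d₂ = d₁·√(I₁/I₂).
I₁/I₂ = 105/23.0 = 4.565, so d₂ = 2.99 × √4.565 = 6.388 m.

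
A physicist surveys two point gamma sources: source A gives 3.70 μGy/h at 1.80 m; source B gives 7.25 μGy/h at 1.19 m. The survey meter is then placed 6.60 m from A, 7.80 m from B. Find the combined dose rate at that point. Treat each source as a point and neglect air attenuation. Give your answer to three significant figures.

0.444 μGy/h

By superposition, sum each source's inverse-square contribution:
A: 3.70 × (1.80/6.60)² = 0.2752 μGy/h
B: 7.25 × (1.19/7.80)² = 0.1687 μGy/h
Total = 0.2752 + 0.1687 = 0.4439 μGy/h.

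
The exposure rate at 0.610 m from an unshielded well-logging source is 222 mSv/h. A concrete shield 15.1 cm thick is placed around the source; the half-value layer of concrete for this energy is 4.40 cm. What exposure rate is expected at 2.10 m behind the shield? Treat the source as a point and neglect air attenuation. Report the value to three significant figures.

Distance alone: 222 × (0.610/2.10)² = 222 × 0.08438 = 18.73 mSv/h.
Shield: 15.1/4.40 = 3.432 half-value layers → attenuation 2^(−3.432) = 0.09265.
Combined: 18.73 × 0.09265 = 1.735 mSv/h.

1.74 mSv/h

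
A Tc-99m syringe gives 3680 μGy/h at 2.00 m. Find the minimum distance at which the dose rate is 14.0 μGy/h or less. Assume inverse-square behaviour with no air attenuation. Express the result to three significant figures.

32.4 m

By the inverse-square law, d₂ = d₁·√(I₁/I₂).
I₁/I₂ = 3680/14.0 = 262.9, so d₂ = 2.00 × √262.9 = 32.43 m.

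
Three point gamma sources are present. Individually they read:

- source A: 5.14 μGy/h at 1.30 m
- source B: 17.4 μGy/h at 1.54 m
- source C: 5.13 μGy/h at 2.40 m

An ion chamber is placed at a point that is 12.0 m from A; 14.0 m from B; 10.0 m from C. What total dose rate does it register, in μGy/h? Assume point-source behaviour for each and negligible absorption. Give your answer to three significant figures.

0.566 μGy/h

Each source contributes Iᵢ·(dᵢ/rᵢ)²; contributions add.
A: 5.14 × (1.30/12.0)² = 0.06032 μGy/h
B: 17.4 × (1.54/14.0)² = 0.2105 μGy/h
C: 5.13 × (2.40/10.0)² = 0.2955 μGy/h
Total = 0.06032 + 0.2105 + 0.2955 = 0.5663 μGy/h.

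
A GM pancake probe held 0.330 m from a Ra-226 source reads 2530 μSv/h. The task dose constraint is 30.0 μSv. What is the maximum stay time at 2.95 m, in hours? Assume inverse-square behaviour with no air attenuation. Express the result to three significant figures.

0.948 h

Using I₁d₁² = I₂d₂², rate at 2.95 m:
(0.330/2.95)² = 0.01251, so 2530 × 0.01251 = 31.65 μSv/h.
Stay time = 30.0 μSv ÷ 31.65 μSv/h = 0.9479 h.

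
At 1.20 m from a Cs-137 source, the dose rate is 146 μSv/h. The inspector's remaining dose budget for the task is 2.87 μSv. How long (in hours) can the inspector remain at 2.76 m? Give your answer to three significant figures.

Intensity scales as (d₁/d₂)², so rate at 2.76 m:
146 × (1.20/2.76)² = 146 × 0.1890 = 27.59 μSv/h.
Stay time = 2.87 μSv ÷ 27.59 μSv/h = 0.1040 h.

0.104 h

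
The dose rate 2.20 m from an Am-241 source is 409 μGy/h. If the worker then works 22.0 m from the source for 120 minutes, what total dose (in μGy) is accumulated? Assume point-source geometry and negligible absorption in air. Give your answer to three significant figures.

8.18 μGy

Since intensity falls as 1/r², rate at 22.0 m:
(2.20/22.0)² = 0.01000, so 409 × 0.01000 = 4.090 μGy/h.
Dose = rate × time = 4.090 μGy/h × 2.000 h = 8.180 μGy.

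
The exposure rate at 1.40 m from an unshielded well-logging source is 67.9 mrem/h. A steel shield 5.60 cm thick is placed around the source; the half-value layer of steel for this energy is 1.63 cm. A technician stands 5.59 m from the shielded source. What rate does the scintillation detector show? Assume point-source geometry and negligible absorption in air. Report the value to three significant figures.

Distance alone: (1.40/5.59)² = 0.06272, so 67.9 × 0.06272 = 4.259 mrem/h.
Shield: 5.60/1.63 = 3.436 half-value layers → attenuation 2^(−3.436) = 0.09240.
Combined: 4.259 × 0.09240 = 0.3935 mrem/h.

0.394 mrem/h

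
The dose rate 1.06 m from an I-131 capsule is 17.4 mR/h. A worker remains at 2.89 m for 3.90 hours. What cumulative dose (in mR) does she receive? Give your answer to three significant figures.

By the inverse-square law, rate at 2.89 m:
(1.06/2.89)² = 0.1345, so 17.4 × 0.1345 = 2.340 mR/h.
Dose = rate × time = 2.340 mR/h × 3.900 h = 9.126 mR.

9.13 mR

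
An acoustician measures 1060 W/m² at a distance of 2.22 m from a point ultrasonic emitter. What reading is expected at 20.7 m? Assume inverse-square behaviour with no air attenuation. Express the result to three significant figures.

Intensity scales as (d₁/d₂)², so the rate at 20.7 m is
1060 × (2.22/20.7)² = 1060 × 0.01150 = 12.19 W/m².

12.2 W/m²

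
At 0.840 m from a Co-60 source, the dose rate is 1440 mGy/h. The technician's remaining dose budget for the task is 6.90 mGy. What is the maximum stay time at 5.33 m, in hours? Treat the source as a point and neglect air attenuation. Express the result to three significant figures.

Intensity scales as (d₁/d₂)², so rate at 5.33 m:
(0.840/5.33)² = 0.02484, so 1440 × 0.02484 = 35.77 mGy/h.
Stay time = 6.90 mGy ÷ 35.77 mGy/h = 0.1929 h.

0.193 h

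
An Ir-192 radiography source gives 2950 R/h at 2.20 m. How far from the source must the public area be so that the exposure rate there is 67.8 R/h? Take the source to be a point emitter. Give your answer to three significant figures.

14.5 m

Intensity scales as (d₁/d₂)², so d₂ = d₁·√(I₁/I₂).
I₁/I₂ = 2950/67.8 = 43.51, so d₂ = 2.20 × √43.51 = 14.51 m.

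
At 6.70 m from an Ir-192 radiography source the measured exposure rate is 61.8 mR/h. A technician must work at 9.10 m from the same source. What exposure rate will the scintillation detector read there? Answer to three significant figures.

Applying the 1/r² law, scaling from 6.70 m to 9.10 m:
61.8 × (6.70/9.10)² = 61.8 × 0.5421 = 33.50 mR/h.

33.5 mR/h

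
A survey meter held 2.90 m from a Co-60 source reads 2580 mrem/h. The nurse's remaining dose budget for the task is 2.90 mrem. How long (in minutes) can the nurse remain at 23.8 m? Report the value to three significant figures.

4.54 min

By the inverse-square law, rate at 23.8 m:
(2.90/23.8)² = 0.01485, so 2580 × 0.01485 = 38.31 mrem/h.
Stay time = 2.90 mrem ÷ 38.31 mrem/h = 0.07570 h = 4.542 min.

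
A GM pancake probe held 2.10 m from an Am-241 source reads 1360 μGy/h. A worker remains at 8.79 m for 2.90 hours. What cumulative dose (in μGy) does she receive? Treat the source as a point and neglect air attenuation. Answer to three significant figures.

225 μGy

By the inverse-square law, rate at 8.79 m:
(2.10/8.79)² = 0.05708, so 1360 × 0.05708 = 77.63 μGy/h.
Dose = rate × time = 77.63 μGy/h × 2.900 h = 225.1 μGy.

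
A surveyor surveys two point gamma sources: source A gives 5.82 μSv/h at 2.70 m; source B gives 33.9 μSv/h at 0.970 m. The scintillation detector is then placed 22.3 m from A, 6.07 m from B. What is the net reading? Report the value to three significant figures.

Each source contributes Iᵢ·(dᵢ/rᵢ)²; contributions add.
A: 5.82 × (2.70/22.3)² = 0.08532 μSv/h
B: 33.9 × (0.970/6.07)² = 0.8657 μSv/h
Total = 0.08532 + 0.8657 = 0.9510 μSv/h.

0.951 μSv/h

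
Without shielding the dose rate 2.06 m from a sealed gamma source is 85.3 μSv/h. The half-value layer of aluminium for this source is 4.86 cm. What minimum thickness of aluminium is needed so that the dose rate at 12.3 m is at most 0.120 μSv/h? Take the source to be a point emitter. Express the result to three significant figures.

21.0 cm

At 12.3 m, distance alone gives 85.3 × (2.06/12.3)² = 85.3 × 0.02805 = 2.393 μSv/h.
Further attenuation needed: 2.393/0.120 = 19.94.
n = log₂(19.94) = 4.318 half-value layers.
Thickness = 4.318 × 4.86 cm = 20.99 cm.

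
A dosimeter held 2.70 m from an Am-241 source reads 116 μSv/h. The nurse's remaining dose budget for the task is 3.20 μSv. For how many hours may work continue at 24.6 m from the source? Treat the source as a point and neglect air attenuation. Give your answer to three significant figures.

By the inverse-square law, rate at 24.6 m:
116 × (2.70/24.6)² = 116 × 0.01205 = 1.398 μSv/h.
Stay time = 3.20 μSv ÷ 1.398 μSv/h = 2.289 h.

2.29 h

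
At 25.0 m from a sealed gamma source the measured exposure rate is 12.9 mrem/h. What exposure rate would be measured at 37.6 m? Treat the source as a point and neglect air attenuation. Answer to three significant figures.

Using I₁d₁² = I₂d₂², scaling from 25.0 m to 37.6 m:
12.9 × (25.0/37.6)² = 12.9 × 0.4421 = 5.703 mrem/h.

5.70 mrem/h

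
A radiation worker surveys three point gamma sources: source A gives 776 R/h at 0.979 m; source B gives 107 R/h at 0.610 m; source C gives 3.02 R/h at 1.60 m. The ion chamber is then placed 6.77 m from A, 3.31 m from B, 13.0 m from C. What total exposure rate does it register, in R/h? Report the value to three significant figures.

By superposition, sum each source's inverse-square contribution:
A: 776 × (0.979/6.77)² = 16.23 R/h
B: 107 × (0.610/3.31)² = 3.634 R/h
C: 3.02 × (1.60/13.0)² = 0.04575 R/h
Total = 16.23 + 3.634 + 0.04575 = 19.91 R/h.

19.9 R/h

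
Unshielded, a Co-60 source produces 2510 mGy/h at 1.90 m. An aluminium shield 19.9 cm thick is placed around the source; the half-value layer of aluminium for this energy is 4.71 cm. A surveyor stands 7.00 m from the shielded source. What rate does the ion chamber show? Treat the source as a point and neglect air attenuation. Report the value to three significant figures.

Distance alone: (1.90/7.00)² = 0.07367, so 2510 × 0.07367 = 184.9 mGy/h.
Shield: 19.9/4.71 = 4.225 half-value layers → attenuation 2^(−4.225) = 0.05347.
Combined: 184.9 × 0.05347 = 9.887 mGy/h.

9.89 mGy/h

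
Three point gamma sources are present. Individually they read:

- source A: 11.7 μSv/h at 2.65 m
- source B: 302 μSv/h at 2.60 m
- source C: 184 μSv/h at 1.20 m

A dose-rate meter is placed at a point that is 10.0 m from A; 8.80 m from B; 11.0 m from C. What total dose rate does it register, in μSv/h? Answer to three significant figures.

29.4 μSv/h

Each source contributes Iᵢ·(dᵢ/rᵢ)²; contributions add.
A: 11.7 × (2.65/10.0)² = 0.8216 μSv/h
B: 302 × (2.60/8.80)² = 26.36 μSv/h
C: 184 × (1.20/11.0)² = 2.190 μSv/h
Total = 0.8216 + 26.36 + 2.190 = 29.37 μSv/h.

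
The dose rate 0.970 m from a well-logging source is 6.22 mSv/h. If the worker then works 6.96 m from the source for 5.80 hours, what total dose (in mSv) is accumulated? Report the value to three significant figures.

0.701 mSv

Since intensity falls as 1/r², rate at 6.96 m:
(0.970/6.96)² = 0.01942, so 6.22 × 0.01942 = 0.1208 mSv/h.
Dose = rate × time = 0.1208 mSv/h × 5.800 h = 0.7006 mSv.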